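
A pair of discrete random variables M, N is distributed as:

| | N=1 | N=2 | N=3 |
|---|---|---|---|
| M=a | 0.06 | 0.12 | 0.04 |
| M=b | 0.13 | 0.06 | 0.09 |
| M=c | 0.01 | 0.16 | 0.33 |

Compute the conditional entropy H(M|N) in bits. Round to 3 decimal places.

1.244 bits

Chain rule: H(M|N) = H(M,N) − H(N).
Marginals: p(M) = (0.2200, 0.2800, 0.5000), p(N) = (0.2000, 0.3400, 0.4600).
H(M,N) = 2.7525 bits; H(N) = 1.5089 bits.
H(M|N) = 2.7525 − 1.5089 = 1.244 bits.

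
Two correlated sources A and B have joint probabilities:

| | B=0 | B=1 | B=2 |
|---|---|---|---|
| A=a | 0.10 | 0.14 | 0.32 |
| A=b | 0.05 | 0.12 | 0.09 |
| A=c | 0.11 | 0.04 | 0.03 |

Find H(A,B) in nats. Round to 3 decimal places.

H(A,B) = −Σ p(x,y)·ln p(x,y) over all 9 cells.
  cell (a,0): −0.10·ln0.10 = 0.2303
  cell (a,1): −0.14·ln0.14 = 0.2753
  cell (a,2): −0.32·ln0.32 = 0.3646
  cell (b,0): −0.05·ln0.05 = 0.1498
  cell (b,1): −0.12·ln0.12 = 0.2544
  cell (b,2): −0.09·ln0.09 = 0.2167
  cell (c,0): −0.11·ln0.11 = 0.2428
  cell (c,1): −0.04·ln0.04 = 0.1288
  cell (c,2): −0.03·ln0.03 = 0.1052
Sum = 1.968 nats.

1.968 nats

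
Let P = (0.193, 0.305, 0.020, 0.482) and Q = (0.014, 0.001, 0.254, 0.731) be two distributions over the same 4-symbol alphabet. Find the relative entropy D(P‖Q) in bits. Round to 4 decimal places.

2.8846 bits

D(P‖Q) = Σ p·log₂(p/q).
  0.193·log₂(0.193/0.014) = 0.73052
  0.305·log₂(0.305/0.001) = 2.51706
  0.020·log₂(0.020/0.254) = -0.07334
  0.482·log₂(0.482/0.731) = -0.28960
D(P‖Q) = 2.8846 bits.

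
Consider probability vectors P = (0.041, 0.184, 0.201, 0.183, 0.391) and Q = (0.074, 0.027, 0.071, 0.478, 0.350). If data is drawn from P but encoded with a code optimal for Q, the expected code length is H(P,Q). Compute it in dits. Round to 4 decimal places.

0.8028 dits

H(P,Q) = −Σ p·log₁₀ q.
  −0.041·log₁₀(0.074) = 0.04636
  −0.184·log₁₀(0.027) = 0.28863
  −0.201·log₁₀(0.071) = 0.23090
  −0.183·log₁₀(0.478) = 0.05866
  −0.391·log₁₀(0.350) = 0.17827
H(P,Q) = 0.8028 dits.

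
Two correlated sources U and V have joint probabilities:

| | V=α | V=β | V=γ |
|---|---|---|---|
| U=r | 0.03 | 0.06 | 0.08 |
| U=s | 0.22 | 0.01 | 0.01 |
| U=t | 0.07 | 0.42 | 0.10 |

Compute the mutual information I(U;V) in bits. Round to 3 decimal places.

Marginals: p(U) = (0.1700, 0.2400, 0.5900), p(V) = (0.3200, 0.4900, 0.1900).
I(U;V) = H(U) + H(V) − H(U,V).
H(U) = 1.3778, H(V) = 1.4855, H(U,V) = 2.4267.
I(U;V) = 1.3778 + 1.4855 − 2.4267 = 0.437 bits.

0.437 bits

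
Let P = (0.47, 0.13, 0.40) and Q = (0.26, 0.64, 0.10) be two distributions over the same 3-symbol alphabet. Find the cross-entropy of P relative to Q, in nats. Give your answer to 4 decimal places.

1.6122 nats

H(P,Q) = −Σ p·ln q.
  −0.47·ln(0.26) = 0.63312
  −0.13·ln(0.64) = 0.05802
  −0.40·ln(0.10) = 0.92103
H(P,Q) = 1.6122 nats.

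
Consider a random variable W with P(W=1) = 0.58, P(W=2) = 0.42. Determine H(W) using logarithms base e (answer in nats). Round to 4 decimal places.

0.6803 nats

H(W) = −Σ p·ln p.
  −(0.58)·ln(0.58) = 0.31594
  −(0.42)·ln(0.42) = 0.36435
Sum: 0.31594 + 0.36435 = 0.6803 nats.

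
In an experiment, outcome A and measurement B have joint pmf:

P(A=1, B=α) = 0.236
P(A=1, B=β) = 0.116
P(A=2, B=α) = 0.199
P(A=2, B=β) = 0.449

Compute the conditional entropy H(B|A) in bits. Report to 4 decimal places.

Chain rule: H(B|A) = H(A,B) − H(A).
Marginals: p(A) = (0.3520, 0.6480), p(B) = (0.4350, 0.5650).
H(A,B) = 1.8343 bits; H(A) = 0.9358 bits.
H(B|A) = 1.8343 − 0.9358 = 0.8985 bits.

0.8985 bits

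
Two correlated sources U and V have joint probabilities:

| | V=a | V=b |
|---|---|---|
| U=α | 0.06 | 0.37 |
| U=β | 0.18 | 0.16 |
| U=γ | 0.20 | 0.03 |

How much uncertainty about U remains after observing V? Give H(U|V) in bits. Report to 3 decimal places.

1.269 bits

Marginals: p(U) = (0.4300, 0.3400, 0.2300), p(V) = (0.4400, 0.5600).
H(U|V) = Σ p(V) · H(U|V=·).
  V=a: p=0.4400, H(U|V=a) = 1.4365
  V=b: p=0.5600, H(U|V=b) = 1.1376
Weighted sum = 1.269 bits.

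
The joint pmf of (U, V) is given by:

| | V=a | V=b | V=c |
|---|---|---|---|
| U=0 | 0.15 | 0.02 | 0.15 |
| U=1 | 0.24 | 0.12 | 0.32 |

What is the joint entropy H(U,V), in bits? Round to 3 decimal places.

2.321 bits

H(U,V) = −Σ p(x,y)·log₂ p(x,y) over all 6 cells.
  cell (0,a): −0.15·log₂0.15 = 0.4105
  cell (0,b): −0.02·log₂0.02 = 0.1129
  cell (0,c): −0.15·log₂0.15 = 0.4105
  cell (1,a): −0.24·log₂0.24 = 0.4941
  cell (1,b): −0.12·log₂0.12 = 0.3671
  cell (1,c): −0.32·log₂0.32 = 0.5260
Sum = 2.321 bits.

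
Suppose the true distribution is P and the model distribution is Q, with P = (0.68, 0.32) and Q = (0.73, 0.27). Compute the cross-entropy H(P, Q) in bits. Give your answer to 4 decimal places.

0.9132 bits

H(P,Q) = −Σ p·log₂ q.
  −0.68·log₂(0.73) = 0.30874
  −0.32·log₂(0.27) = 0.60447
H(P,Q) = 0.9132 bits.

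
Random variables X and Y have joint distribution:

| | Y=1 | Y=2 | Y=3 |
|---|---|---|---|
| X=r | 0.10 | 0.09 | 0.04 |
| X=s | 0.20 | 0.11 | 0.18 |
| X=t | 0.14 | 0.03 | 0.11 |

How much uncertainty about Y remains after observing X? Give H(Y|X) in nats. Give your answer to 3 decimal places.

Marginals: p(X) = (0.2300, 0.4900, 0.2800), p(Y) = (0.4400, 0.2300, 0.3300).
H(Y|X) = Σ p(X) · H(Y|X=·).
  X=r: p=0.2300, H(Y|X=r) = 1.0335
  X=s: p=0.4900, H(Y|X=s) = 1.0690
  X=t: p=0.2800, H(Y|X=t) = 0.9529
Weighted sum = 1.028 nats.

1.028 nats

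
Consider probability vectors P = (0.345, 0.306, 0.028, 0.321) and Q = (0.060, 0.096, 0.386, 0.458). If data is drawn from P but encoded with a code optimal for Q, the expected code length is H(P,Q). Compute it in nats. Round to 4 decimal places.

1.9650 nats

H(P,Q) = −Σ p·ln q.
  −0.345·ln(0.060) = 0.97063
  −0.306·ln(0.096) = 0.71708
  −0.028·ln(0.386) = 0.02665
  −0.321·ln(0.458) = 0.25066
H(P,Q) = 1.9650 nats.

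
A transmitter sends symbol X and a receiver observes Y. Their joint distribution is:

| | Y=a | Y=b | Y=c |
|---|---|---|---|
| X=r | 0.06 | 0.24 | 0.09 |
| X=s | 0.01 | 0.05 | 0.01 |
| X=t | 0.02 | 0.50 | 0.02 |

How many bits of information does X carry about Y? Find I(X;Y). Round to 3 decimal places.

0.102 bits

Marginals: p(X) = (0.3900, 0.0700, 0.5400), p(Y) = (0.0900, 0.7900, 0.1200).
I(X;Y) = Σ p(x,y)·log₂[p(x,y)/(p(x)p(y))].
  (r,a): 0.06·log₂(1.7094) = 0.0464
  (r,b): 0.24·log₂(0.7790) = -0.0865
  (r,c): 0.09·log₂(1.9231) = 0.0849
  (s,a): 0.01·log₂(1.5873) = 0.0067
  (s,b): 0.05·log₂(0.9042) = -0.0073
  (s,c): 0.01·log₂(1.1905) = 0.0025
  (t,a): 0.02·log₂(0.4115) = -0.0256
  (t,b): 0.50·log₂(1.1721) = 0.1145
  (t,c): 0.02·log₂(0.3086) = -0.0339
Sum = 0.102 bits.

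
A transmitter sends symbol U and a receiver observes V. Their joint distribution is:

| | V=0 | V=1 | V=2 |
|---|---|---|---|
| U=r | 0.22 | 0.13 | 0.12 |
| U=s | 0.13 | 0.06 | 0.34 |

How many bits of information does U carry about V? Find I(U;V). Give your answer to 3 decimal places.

Marginals: p(U) = (0.4700, 0.5300), p(V) = (0.3500, 0.1900, 0.4600).
I(U;V) = Σ p(x,y)·log₂[p(x,y)/(p(x)p(y))].
  (r,0): 0.22·log₂(1.3374) = 0.0923
  (r,1): 0.13·log₂(1.4558) = 0.0704
  (r,2): 0.12·log₂(0.5550) = -0.1019
  (s,0): 0.13·log₂(0.7008) = -0.0667
  (s,1): 0.06·log₂(0.5958) = -0.0448
  (s,2): 0.34·log₂(1.3946) = 0.1631
Sum = 0.112 bits.

0.112 bits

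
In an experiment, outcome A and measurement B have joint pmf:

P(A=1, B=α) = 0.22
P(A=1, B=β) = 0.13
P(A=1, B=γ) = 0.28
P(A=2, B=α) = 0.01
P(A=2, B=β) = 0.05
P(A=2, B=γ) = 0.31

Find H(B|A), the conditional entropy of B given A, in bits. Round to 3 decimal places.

1.233 bits

Chain rule: H(B|A) = H(A,B) − H(A).
Marginals: p(A) = (0.6300, 0.3700), p(B) = (0.2300, 0.1800, 0.5900).
H(A,B) = 2.1838 bits; H(A) = 0.9507 bits.
H(B|A) = 2.1838 − 0.9507 = 1.233 bits.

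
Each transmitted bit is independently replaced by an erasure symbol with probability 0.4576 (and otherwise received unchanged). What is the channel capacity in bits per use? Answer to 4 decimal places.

0.5424 bits

Binary erasure channel: capacity C = 1 − ε.
C = 1 − 0.4576 = 0.5424 bits per channel use.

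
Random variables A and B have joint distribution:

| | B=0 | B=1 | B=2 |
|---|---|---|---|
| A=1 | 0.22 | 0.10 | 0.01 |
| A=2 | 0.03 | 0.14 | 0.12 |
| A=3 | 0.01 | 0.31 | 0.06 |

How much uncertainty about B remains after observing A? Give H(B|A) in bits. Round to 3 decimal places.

Marginals: p(A) = (0.3300, 0.2900, 0.3800), p(B) = (0.2600, 0.5500, 0.1900).
H(B|A) = Σ p(A) · H(B|A=·).
  A=1: p=0.3300, H(B|A=1) = 1.0648
  A=2: p=0.2900, H(B|A=2) = 1.3726
  A=3: p=0.3800, H(B|A=3) = 0.7982
Weighted sum = 1.053 bits.

1.053 bits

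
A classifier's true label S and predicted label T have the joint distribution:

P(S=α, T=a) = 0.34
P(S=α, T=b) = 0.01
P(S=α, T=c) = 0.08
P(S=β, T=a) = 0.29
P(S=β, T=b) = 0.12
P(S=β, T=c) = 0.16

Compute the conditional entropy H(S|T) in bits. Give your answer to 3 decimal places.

Marginals: p(S) = (0.4300, 0.5700), p(T) = (0.6300, 0.1300, 0.2400).
H(S|T) = Σ p(T) · H(S|T=·).
  T=a: p=0.6300, H(S|T=a) = 0.9955
  T=b: p=0.1300, H(S|T=b) = 0.3912
  T=c: p=0.2400, H(S|T=c) = 0.9183
Weighted sum = 0.898 bits.

0.898 bits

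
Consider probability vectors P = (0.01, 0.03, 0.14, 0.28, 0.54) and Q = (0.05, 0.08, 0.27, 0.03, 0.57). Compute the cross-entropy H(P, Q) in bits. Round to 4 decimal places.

2.2714 bits

H(P,Q) = −Σ p·log₂ q.
  −0.01·log₂(0.05) = 0.04322
  −0.03·log₂(0.08) = 0.10932
  −0.14·log₂(0.27) = 0.26446
  −0.28·log₂(0.03) = 1.41649
  −0.54·log₂(0.57) = 0.43792
H(P,Q) = 2.2714 bits.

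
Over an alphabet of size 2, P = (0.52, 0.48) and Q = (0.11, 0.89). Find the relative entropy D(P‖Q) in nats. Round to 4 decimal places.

0.5114 nats

D(P‖Q) = Σ p·ln(p/q).
  0.52·ln(0.52/0.11) = 0.80774
  0.48·ln(0.48/0.89) = -0.29637
D(P‖Q) = 0.5114 nats.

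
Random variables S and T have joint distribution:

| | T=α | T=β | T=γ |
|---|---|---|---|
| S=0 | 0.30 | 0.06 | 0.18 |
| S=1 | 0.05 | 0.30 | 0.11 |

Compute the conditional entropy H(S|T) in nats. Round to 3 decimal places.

Chain rule: H(S|T) = H(S,T) − H(T).
Marginals: p(S) = (0.5400, 0.4600), p(T) = (0.3500, 0.3600, 0.2900).
H(S,T) = 1.5924 nats; H(T) = 1.0942 nats.
H(S|T) = 1.5924 − 1.0942 = 0.498 nats.

0.498 nats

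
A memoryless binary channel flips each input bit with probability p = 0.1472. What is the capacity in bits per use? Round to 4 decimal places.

Binary symmetric channel: C = 1 − h₂(ε) where h₂ is the binary entropy function.
h₂(0.1472) = −0.1472·log₂0.1472 − 0.8528·log₂0.8528 = 0.6028.
C = 1 − 0.6028 = 0.3972 bits per channel use.

0.3972 bits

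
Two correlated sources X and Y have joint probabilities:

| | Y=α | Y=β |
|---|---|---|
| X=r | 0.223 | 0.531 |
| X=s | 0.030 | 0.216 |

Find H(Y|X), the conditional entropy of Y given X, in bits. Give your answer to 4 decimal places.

0.7921 bits

Marginals: p(X) = (0.7540, 0.2460), p(Y) = (0.2530, 0.7470).
H(Y|X) = Σ p(X) · H(Y|X=·).
  X=r: p=0.7540, H(Y|X=r) = 0.8760
  X=s: p=0.2460, H(Y|X=s) = 0.5349
Weighted sum = 0.7921 bits.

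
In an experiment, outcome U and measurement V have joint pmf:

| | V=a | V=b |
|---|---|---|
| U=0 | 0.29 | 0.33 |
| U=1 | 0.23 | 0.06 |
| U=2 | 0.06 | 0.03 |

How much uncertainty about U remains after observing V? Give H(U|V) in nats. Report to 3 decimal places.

0.825 nats

Marginals: p(U) = (0.6200, 0.2900, 0.0900), p(V) = (0.5800, 0.4200).
H(U|V) = Σ p(V) · H(U|V=·).
  V=a: p=0.5800, H(U|V=a) = 0.9481
  V=b: p=0.4200, H(U|V=b) = 0.6560
Weighted sum = 0.825 nats.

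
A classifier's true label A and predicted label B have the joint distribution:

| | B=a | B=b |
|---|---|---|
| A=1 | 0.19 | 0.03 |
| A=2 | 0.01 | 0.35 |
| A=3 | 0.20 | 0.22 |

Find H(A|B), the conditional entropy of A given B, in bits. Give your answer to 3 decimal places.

1.178 bits

Marginals: p(A) = (0.2200, 0.3600, 0.4200), p(B) = (0.4000, 0.6000).
H(A|B) = Σ p(B) · H(A|B=·).
  B=a: p=0.4000, H(A|B=a) = 1.1432
  B=b: p=0.6000, H(A|B=b) = 1.2004
Weighted sum = 1.178 bits.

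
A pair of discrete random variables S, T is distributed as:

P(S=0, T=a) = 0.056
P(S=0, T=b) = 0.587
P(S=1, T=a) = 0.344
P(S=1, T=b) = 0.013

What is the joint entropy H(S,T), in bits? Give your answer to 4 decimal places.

1.2951 bits

H(S,T) = −Σ p(x,y)·log₂ p(x,y) over all 4 cells.
  cell (0,a): −0.056·log₂0.056 = 0.23287
  cell (0,b): −0.587·log₂0.587 = 0.45115
  cell (1,a): −0.344·log₂0.344 = 0.52959
  cell (1,b): −0.013·log₂0.013 = 0.08145
Sum = 1.2951 bits.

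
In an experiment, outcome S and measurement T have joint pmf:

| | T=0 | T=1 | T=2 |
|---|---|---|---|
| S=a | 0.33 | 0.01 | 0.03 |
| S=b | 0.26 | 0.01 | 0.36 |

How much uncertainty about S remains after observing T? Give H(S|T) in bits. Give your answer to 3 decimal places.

Chain rule: H(S|T) = H(S,T) − H(T).
Marginals: p(S) = (0.3700, 0.6300), p(T) = (0.5900, 0.0200, 0.3900).
H(S,T) = 1.8484 bits; H(T) = 1.0918 bits.
H(S|T) = 1.8484 − 1.0918 = 0.757 bits.

0.757 bits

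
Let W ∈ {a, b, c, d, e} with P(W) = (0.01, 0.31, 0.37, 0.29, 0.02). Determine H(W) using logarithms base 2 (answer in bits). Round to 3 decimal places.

H(W) = −Σ p·log₂ p.
  −(0.01)·log₂(0.01) = 0.0664
  −(0.31)·log₂(0.31) = 0.5238
  −(0.37)·log₂(0.37) = 0.5307
  −(0.29)·log₂(0.29) = 0.5179
  −(0.02)·log₂(0.02) = 0.1129
Sum: 0.0664 + 0.5238 + 0.5307 + 0.5179 + 0.1129 = 1.752 bits.

1.752 bits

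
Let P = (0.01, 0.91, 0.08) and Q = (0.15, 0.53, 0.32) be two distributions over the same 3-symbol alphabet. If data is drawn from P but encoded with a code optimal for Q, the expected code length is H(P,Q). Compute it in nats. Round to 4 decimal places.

H(P,Q) = −Σ p·ln q.
  −0.01·ln(0.15) = 0.01897
  −0.91·ln(0.53) = 0.57774
  −0.08·ln(0.32) = 0.09115
H(P,Q) = 0.6879 nats.

0.6879 nats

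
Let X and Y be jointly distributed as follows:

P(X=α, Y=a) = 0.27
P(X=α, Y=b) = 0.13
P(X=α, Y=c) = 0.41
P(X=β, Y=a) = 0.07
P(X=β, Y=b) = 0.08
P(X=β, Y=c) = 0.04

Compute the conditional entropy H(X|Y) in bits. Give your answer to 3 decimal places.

0.645 bits

Marginals: p(X) = (0.8100, 0.1900), p(Y) = (0.3400, 0.2100, 0.4500).
H(X|Y) = Σ p(Y) · H(X|Y=·).
  Y=a: p=0.3400, H(X|Y=a) = 0.7335
  Y=b: p=0.2100, H(X|Y=b) = 0.9587
  Y=c: p=0.4500, H(X|Y=c) = 0.4328
Weighted sum = 0.645 bits.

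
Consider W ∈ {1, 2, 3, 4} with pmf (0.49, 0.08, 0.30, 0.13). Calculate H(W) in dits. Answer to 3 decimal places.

H(W) = −Σ p·log₁₀ p.
  −(0.49)·log₁₀(0.49) = 0.1518
  −(0.08)·log₁₀(0.08) = 0.0878
  −(0.30)·log₁₀(0.30) = 0.1569
  −(0.13)·log₁₀(0.13) = 0.1152
Sum: 0.1518 + 0.0878 + 0.1569 + 0.1152 = 0.512 dits.

0.512 dits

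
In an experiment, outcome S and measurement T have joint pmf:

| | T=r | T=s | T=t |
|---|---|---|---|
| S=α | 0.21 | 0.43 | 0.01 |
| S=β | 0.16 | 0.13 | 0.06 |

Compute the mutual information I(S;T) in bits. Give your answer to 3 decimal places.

0.090 bits

Marginals: p(S) = (0.6500, 0.3500), p(T) = (0.3700, 0.5600, 0.0700).
I(S;T) = Σ p(x,y)·log₂[p(x,y)/(p(x)p(y))].
  (α,r): 0.21·log₂(0.8732) = -0.0411
  (α,s): 0.43·log₂(1.1813) = 0.1034
  (α,t): 0.01·log₂(0.2198) = -0.0219
  (β,r): 0.16·log₂(1.2355) = 0.0488
  (β,s): 0.13·log₂(0.6633) = -0.0770
  (β,t): 0.06·log₂(2.4490) = 0.0775
Sum = 0.090 bits.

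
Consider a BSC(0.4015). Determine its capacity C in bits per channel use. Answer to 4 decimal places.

0.0282 bits

Binary symmetric channel: C = 1 − h₂(ε) where h₂ is the binary entropy function.
h₂(0.4015) = −0.4015·log₂0.4015 − 0.5985·log₂0.5985 = 0.9718.
C = 1 − 0.9718 = 0.0282 bits per channel use.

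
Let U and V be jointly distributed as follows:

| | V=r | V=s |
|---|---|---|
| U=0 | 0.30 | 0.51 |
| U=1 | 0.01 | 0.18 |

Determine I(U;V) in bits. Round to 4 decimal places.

0.0664 bits

Marginals: p(U) = (0.8100, 0.1900), p(V) = (0.3100, 0.6900).
I(U;V) = H(U) + H(V) − H(U,V).
H(U) = 0.7015, H(V) = 0.8932, H(U,V) = 1.5283.
I(U;V) = 0.7015 + 0.8932 − 1.5283 = 0.0664 bits.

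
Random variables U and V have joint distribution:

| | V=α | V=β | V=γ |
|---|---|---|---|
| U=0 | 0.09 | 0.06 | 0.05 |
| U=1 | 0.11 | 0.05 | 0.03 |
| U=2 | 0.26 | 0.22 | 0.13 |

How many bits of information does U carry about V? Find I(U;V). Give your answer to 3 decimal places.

Marginals: p(U) = (0.2000, 0.1900, 0.6100), p(V) = (0.4600, 0.3300, 0.2100).
I(U;V) = Σ p(x,y)·log₂[p(x,y)/(p(x)p(y))].
  (0,α): 0.09·log₂(0.9783) = -0.0029
  (0,β): 0.06·log₂(0.9091) = -0.0083
  (0,γ): 0.05·log₂(1.1905) = 0.0126
  (1,α): 0.11·log₂(1.2586) = 0.0365
  (1,β): 0.05·log₂(0.7974) = -0.0163
  (1,γ): 0.03·log₂(0.7519) = -0.0123
  (2,α): 0.26·log₂(0.9266) = -0.0286
  (2,β): 0.22·log₂(1.0929) = 0.0282
  (2,γ): 0.13·log₂(1.0148) = 0.0028
Sum = 0.012 bits.

0.012 bits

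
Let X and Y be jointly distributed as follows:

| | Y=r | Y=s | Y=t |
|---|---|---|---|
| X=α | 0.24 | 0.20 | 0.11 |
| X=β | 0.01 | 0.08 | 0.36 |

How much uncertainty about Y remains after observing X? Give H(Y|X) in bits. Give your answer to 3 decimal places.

Marginals: p(X) = (0.5500, 0.4500), p(Y) = (0.2500, 0.2800, 0.4700).
H(Y|X) = Σ p(X) · H(Y|X=·).
  X=α: p=0.5500, H(Y|X=α) = 1.5172
  X=β: p=0.4500, H(Y|X=β) = 0.8226
Weighted sum = 1.205 bits.

1.205 bits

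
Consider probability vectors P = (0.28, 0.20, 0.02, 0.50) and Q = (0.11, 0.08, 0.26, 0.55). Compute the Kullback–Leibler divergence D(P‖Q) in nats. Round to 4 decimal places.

D(P‖Q) = Σ p·ln(p/q).
  0.28·ln(0.28/0.11) = 0.26161
  0.20·ln(0.20/0.08) = 0.18326
  0.02·ln(0.02/0.26) = -0.05130
  0.50·ln(0.50/0.55) = -0.04766
D(P‖Q) = 0.3459 nats.

0.3459 nats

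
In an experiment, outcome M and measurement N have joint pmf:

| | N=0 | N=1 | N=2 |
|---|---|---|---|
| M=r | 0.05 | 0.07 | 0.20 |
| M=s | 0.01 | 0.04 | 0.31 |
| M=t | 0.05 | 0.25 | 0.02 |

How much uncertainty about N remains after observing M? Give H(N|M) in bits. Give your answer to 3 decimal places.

Marginals: p(M) = (0.3200, 0.3600, 0.3200), p(N) = (0.1100, 0.3600, 0.5300).
H(N|M) = Σ p(M) · H(N|M=·).
  M=r: p=0.3200, H(N|M=r) = 1.3219
  M=s: p=0.3600, H(N|M=s) = 0.6816
  M=t: p=0.3200, H(N|M=t) = 0.9467
Weighted sum = 0.971 bits.

0.971 bits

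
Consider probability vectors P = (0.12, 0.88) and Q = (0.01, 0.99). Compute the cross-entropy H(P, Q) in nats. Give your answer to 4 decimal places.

0.5615 nats

H(P,Q) = −Σ p·ln q.
  −0.12·ln(0.01) = 0.55262
  −0.88·ln(0.99) = 0.00884
H(P,Q) = 0.5615 nats.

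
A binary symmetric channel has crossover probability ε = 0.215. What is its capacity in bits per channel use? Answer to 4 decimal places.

0.2491 bits

Binary symmetric channel: C = 1 − h₂(ε) where h₂ is the binary entropy function.
h₂(0.215) = −0.215·log₂0.215 − 0.785·log₂0.785 = 0.7509.
C = 1 − 0.7509 = 0.2491 bits per channel use.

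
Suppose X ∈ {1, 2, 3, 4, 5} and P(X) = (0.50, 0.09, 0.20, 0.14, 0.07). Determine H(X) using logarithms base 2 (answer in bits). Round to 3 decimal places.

H(X) = −Σ p·log₂ p.
  −(0.50)·log₂(0.50) = 0.5000
  −(0.09)·log₂(0.09) = 0.3127
  −(0.20)·log₂(0.20) = 0.4644
  −(0.14)·log₂(0.14) = 0.3971
  −(0.07)·log₂(0.07) = 0.2686
Sum: 0.5000 + 0.3127 + 0.4644 + 0.3971 + 0.2686 = 1.943 bits.

1.943 bits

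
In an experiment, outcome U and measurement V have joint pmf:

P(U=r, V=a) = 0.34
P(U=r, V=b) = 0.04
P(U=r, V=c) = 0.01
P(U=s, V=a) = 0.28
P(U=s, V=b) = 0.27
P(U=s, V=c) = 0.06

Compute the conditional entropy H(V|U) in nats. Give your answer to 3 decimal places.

0.752 nats

Marginals: p(U) = (0.3900, 0.6100), p(V) = (0.6200, 0.3100, 0.0700).
H(V|U) = Σ p(U) · H(V|U=·).
  U=r: p=0.3900, H(V|U=r) = 0.4471
  U=s: p=0.6100, H(V|U=s) = 0.9463
Weighted sum = 0.752 nats.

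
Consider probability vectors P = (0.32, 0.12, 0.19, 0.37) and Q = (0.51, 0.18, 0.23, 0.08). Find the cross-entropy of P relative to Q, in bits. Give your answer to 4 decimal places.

2.3588 bits

H(P,Q) = −Σ p·log₂ q.
  −0.32·log₂(0.51) = 0.31086
  −0.12·log₂(0.18) = 0.29687
  −0.19·log₂(0.23) = 0.40286
  −0.37·log₂(0.08) = 1.34823
H(P,Q) = 2.3588 bits.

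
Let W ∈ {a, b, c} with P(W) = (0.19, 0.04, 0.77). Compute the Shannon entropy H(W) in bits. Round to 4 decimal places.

0.9313 bits

H(W) = −Σ p·log₂ p.
  −(0.19)·log₂(0.19) = 0.45523
  −(0.04)·log₂(0.04) = 0.18575
  −(0.77)·log₂(0.77) = 0.29034
Sum: 0.45523 + 0.18575 + 0.29034 = 0.9313 bits.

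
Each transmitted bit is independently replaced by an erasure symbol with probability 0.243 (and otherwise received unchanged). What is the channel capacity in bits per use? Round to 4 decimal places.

Binary erasure channel: capacity C = 1 − ε.
C = 1 − 0.243 = 0.7570 bits per channel use.

0.7570 bits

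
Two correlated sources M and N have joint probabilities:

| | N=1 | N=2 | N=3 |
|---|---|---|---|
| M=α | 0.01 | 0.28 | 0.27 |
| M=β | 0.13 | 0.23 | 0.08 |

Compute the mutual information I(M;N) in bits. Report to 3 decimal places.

0.160 bits

Marginals: p(M) = (0.5600, 0.4400), p(N) = (0.1400, 0.5100, 0.3500).
I(M;N) = Σ p(x,y)·log₂[p(x,y)/(p(x)p(y))].
  (α,1): 0.01·log₂(0.1276) = -0.0297
  (α,2): 0.28·log₂(0.9804) = -0.0080
  (α,3): 0.27·log₂(1.3776) = 0.1248
  (β,1): 0.13·log₂(2.1104) = 0.1401
  (β,2): 0.23·log₂(1.0250) = 0.0082
  (β,3): 0.08·log₂(0.5195) = -0.0756
Sum = 0.160 bits.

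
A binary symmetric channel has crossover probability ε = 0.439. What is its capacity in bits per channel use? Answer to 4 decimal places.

Binary symmetric channel: C = 1 − h₂(ε) where h₂ is the binary entropy function.
h₂(0.439) = −0.439·log₂0.439 − 0.561·log₂0.561 = 0.9892.
C = 1 − 0.9892 = 0.0108 bits per channel use.

0.0108 bits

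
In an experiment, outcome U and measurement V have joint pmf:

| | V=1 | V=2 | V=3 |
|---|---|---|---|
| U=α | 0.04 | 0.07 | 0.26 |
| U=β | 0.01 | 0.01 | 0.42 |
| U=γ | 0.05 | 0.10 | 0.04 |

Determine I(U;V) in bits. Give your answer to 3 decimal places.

Marginals: p(U) = (0.3700, 0.4400, 0.1900), p(V) = (0.1000, 0.1800, 0.7200).
I(U;V) = H(U) + H(V) − H(U,V).
H(U) = 1.5071, H(V) = 1.1187, H(U,V) = 2.3522.
I(U;V) = 1.5071 + 1.1187 − 2.3522 = 0.274 bits.

0.274 bits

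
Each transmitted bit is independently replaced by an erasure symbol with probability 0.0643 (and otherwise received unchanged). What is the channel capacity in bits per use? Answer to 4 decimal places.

Binary erasure channel: capacity C = 1 − ε.
C = 1 − 0.0643 = 0.9357 bits per channel use.

0.9357 bits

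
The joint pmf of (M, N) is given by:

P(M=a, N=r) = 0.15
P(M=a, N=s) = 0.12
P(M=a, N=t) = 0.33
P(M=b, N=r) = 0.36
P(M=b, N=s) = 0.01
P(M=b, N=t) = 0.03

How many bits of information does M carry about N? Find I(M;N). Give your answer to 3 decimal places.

Marginals: p(M) = (0.6000, 0.4000), p(N) = (0.5100, 0.1300, 0.3600).
I(M;N) = Σ p(x,y)·log₂[p(x,y)/(p(x)p(y))].
  (a,r): 0.15·log₂(0.4902) = -0.1543
  (a,s): 0.12·log₂(1.5385) = 0.0746
  (a,t): 0.33·log₂(1.5278) = 0.2018
  (b,r): 0.36·log₂(1.7647) = 0.2950
  (b,s): 0.01·log₂(0.1923) = -0.0238
  (b,t): 0.03·log₂(0.2083) = -0.0679
Sum = 0.325 bits.

0.325 bits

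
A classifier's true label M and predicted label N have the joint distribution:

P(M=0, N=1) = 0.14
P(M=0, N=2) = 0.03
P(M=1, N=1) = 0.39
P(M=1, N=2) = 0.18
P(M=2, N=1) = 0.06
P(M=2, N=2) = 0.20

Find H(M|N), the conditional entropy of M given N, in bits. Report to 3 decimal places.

Marginals: p(M) = (0.1700, 0.5700, 0.2600), p(N) = (0.5900, 0.4100).
H(M|N) = Σ p(N) · H(M|N=·).
  N=1: p=0.5900, H(M|N=1) = 1.2226
  N=2: p=0.4100, H(M|N=2) = 1.3026
Weighted sum = 1.255 bits.

1.255 bits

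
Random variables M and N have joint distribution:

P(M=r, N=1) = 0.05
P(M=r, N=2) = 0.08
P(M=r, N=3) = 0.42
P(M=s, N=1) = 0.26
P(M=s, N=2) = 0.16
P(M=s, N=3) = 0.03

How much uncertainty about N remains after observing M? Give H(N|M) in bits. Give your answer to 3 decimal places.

1.121 bits

Marginals: p(M) = (0.5500, 0.4500), p(N) = (0.3100, 0.2400, 0.4500).
H(N|M) = Σ p(M) · H(N|M=·).
  M=r: p=0.5500, H(N|M=r) = 1.0161
  M=s: p=0.4500, H(N|M=s) = 1.2482
Weighted sum = 1.121 bits.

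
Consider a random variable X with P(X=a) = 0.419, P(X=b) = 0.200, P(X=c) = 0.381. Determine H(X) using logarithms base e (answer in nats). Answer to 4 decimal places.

1.0540 nats

H(X) = −Σ p·ln p.
  −(0.419)·ln(0.419) = 0.36448
  −(0.200)·ln(0.200) = 0.32189
  −(0.381)·ln(0.381) = 0.36765
Sum: 0.36448 + 0.32189 + 0.36765 = 1.0540 nats.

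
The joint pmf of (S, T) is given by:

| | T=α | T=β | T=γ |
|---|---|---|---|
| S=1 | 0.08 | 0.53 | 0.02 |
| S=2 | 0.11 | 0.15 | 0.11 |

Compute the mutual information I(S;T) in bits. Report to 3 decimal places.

0.166 bits

Marginals: p(S) = (0.6300, 0.3700), p(T) = (0.1900, 0.6800, 0.1300).
I(S;T) = Σ p(x,y)·log₂[p(x,y)/(p(x)p(y))].
  (1,α): 0.08·log₂(0.6683) = -0.0465
  (1,β): 0.53·log₂(1.2372) = 0.1627
  (1,γ): 0.02·log₂(0.2442) = -0.0407
  (2,α): 0.11·log₂(1.5647) = 0.0710
  (2,β): 0.15·log₂(0.5962) = -0.1119
  (2,γ): 0.11·log₂(2.2869) = 0.1313
Sum = 0.166 bits.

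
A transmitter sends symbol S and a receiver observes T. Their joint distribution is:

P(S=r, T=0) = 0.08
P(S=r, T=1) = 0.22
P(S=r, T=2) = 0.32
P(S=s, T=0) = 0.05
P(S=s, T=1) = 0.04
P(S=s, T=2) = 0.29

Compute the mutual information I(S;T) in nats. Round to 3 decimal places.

0.044 nats

Marginals: p(S) = (0.6200, 0.3800), p(T) = (0.1300, 0.2600, 0.6100).
I(S;T) = H(S) + H(T) − H(S,T).
H(S) = 0.6641, H(T) = 0.9170, H(S,T) = 1.5373.
I(S;T) = 0.6641 + 0.9170 − 1.5373 = 0.044 nats.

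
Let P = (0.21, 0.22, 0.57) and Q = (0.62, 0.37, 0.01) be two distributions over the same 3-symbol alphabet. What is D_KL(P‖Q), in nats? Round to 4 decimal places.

D(P‖Q) = Σ p·ln(p/q).
  0.21·ln(0.21/0.62) = -0.22735
  0.22·ln(0.22/0.37) = -0.11437
  0.57·ln(0.57/0.01) = 2.30454
D(P‖Q) = 1.9628 nats.

1.9628 nats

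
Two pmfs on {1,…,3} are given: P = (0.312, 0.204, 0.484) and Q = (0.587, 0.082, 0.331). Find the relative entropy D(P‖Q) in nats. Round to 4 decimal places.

0.1726 nats

D(P‖Q) = Σ p·ln(p/q).
  0.312·ln(0.312/0.587) = -0.19719
  0.204·ln(0.204/0.082) = 0.18593
  0.484·ln(0.484/0.331) = 0.18390
D(P‖Q) = 0.1726 nats.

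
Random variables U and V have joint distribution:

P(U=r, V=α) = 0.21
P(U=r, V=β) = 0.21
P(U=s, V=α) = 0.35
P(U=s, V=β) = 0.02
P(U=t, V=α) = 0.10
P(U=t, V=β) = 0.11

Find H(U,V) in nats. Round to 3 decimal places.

H(U,V) = −Σ p(x,y)·ln p(x,y) over all 6 cells.
  cell (r,α): −0.21·ln0.21 = 0.3277
  cell (r,β): −0.21·ln0.21 = 0.3277
  cell (s,α): −0.35·ln0.35 = 0.3674
  cell (s,β): −0.02·ln0.02 = 0.0782
  cell (t,α): −0.10·ln0.10 = 0.2303
  cell (t,β): −0.11·ln0.11 = 0.2428
Sum = 1.574 nats.

1.574 nats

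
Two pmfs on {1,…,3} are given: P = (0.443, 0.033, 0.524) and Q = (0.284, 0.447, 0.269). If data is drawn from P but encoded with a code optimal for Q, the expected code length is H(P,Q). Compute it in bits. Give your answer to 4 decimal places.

1.8355 bits

H(P,Q) = −Σ p·log₂ q.
  −0.443·log₂(0.284) = 0.80450
  −0.033·log₂(0.447) = 0.03833
  −0.524·log₂(0.269) = 0.99262
H(P,Q) = 1.8355 bits.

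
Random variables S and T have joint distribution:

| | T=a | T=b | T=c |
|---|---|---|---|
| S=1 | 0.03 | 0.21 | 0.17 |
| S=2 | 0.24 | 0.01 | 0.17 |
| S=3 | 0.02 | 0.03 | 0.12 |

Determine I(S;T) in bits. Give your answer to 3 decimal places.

Marginals: p(S) = (0.4100, 0.4200, 0.1700), p(T) = (0.2900, 0.2500, 0.4600).
I(S;T) = H(S) + H(T) − H(S,T).
H(S) = 1.4876, H(T) = 1.5332, H(S,T) = 2.6860.
I(S;T) = 1.4876 + 1.5332 − 2.6860 = 0.335 bits.

0.335 bits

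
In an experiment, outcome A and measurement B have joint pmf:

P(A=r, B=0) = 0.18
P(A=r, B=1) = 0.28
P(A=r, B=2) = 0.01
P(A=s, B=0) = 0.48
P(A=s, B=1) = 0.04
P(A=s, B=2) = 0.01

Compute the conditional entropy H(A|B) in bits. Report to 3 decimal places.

Marginals: p(A) = (0.4700, 0.5300), p(B) = (0.6600, 0.3200, 0.0200).
H(A|B) = Σ p(B) · H(A|B=·).
  B=0: p=0.6600, H(A|B=0) = 0.8454
  B=1: p=0.3200, H(A|B=1) = 0.5436
  B=2: p=0.0200, H(A|B=2) = 1.0000
Weighted sum = 0.752 bits.

0.752 bits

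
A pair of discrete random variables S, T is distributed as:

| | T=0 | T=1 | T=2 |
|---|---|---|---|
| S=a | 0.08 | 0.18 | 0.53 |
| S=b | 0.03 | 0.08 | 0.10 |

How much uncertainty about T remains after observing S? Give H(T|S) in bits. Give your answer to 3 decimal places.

1.256 bits

Marginals: p(S) = (0.7900, 0.2100), p(T) = (0.1100, 0.2600, 0.6300).
H(T|S) = Σ p(S) · H(T|S=·).
  S=a: p=0.7900, H(T|S=a) = 1.2071
  S=b: p=0.2100, H(T|S=b) = 1.4412
Weighted sum = 1.256 bits.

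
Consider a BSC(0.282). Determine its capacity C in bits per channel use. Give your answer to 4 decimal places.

Binary symmetric channel: C = 1 − h₂(ε) where h₂ is the binary entropy function.
h₂(0.282) = −0.282·log₂0.282 − 0.718·log₂0.718 = 0.8582.
C = 1 − 0.8582 = 0.1418 bits per channel use.

0.1418 bits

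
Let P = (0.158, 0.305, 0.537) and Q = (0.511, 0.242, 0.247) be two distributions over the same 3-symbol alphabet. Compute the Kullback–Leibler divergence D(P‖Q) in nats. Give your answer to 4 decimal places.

0.3022 nats

D(P‖Q) = Σ p·ln(p/q).
  0.158·ln(0.158/0.511) = -0.18546
  0.305·ln(0.305/0.242) = 0.07057
  0.537·ln(0.537/0.247) = 0.41704
D(P‖Q) = 0.3022 nats.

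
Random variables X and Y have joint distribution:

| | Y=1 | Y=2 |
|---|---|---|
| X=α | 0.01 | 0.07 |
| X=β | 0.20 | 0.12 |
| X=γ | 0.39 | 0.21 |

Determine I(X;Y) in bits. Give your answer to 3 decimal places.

Marginals: p(X) = (0.0800, 0.3200, 0.6000), p(Y) = (0.6000, 0.4000).
I(X;Y) = H(X) + H(Y) − H(X,Y).
H(X) = 1.2597, H(Y) = 0.9710, H(X,Y) = 2.1691.
I(X;Y) = 1.2597 + 0.9710 − 2.1691 = 0.062 bits.

0.062 bits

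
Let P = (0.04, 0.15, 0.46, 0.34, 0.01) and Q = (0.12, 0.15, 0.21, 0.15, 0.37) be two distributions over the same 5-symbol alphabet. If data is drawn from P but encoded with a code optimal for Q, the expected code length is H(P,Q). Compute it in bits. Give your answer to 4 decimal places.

H(P,Q) = −Σ p·log₂ q.
  −0.04·log₂(0.12) = 0.12236
  −0.15·log₂(0.15) = 0.41054
  −0.46·log₂(0.21) = 1.03571
  −0.34·log₂(0.15) = 0.93057
  −0.01·log₂(0.37) = 0.01434
H(P,Q) = 2.5135 bits.

2.5135 bits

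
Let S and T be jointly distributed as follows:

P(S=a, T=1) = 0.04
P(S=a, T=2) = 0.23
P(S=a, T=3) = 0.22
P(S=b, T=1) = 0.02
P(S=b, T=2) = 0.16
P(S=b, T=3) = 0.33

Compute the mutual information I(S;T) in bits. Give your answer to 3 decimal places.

Marginals: p(S) = (0.4900, 0.5100), p(T) = (0.0600, 0.3900, 0.5500).
I(S;T) = Σ p(x,y)·log₂[p(x,y)/(p(x)p(y))].
  (a,1): 0.04·log₂(1.3605) = 0.0178
  (a,2): 0.23·log₂(1.2036) = 0.0615
  (a,3): 0.22·log₂(0.8163) = -0.0644
  (b,1): 0.02·log₂(0.6536) = -0.0123
  (b,2): 0.16·log₂(0.8044) = -0.0502
  (b,3): 0.33·log₂(1.1765) = 0.0774
Sum = 0.030 bits.

0.030 bits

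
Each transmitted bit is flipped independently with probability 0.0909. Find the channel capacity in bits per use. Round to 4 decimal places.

Binary symmetric channel: C = 1 − h₂(ε) where h₂ is the binary entropy function.
h₂(0.0909) = −0.0909·log₂0.0909 − 0.9091·log₂0.9091 = 0.4395.
C = 1 − 0.4395 = 0.5605 bits per channel use.

0.5605 bits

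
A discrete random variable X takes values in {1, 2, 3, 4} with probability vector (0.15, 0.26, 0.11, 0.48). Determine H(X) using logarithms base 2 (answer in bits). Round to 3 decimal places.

H(X) = −Σ p·log₂ p.
  −(0.15)·log₂(0.15) = 0.4105
  −(0.26)·log₂(0.26) = 0.5053
  −(0.11)·log₂(0.11) = 0.3503
  −(0.48)·log₂(0.48) = 0.5083
Sum: 0.4105 + 0.5053 + 0.3503 + 0.5083 = 1.774 bits.

1.774 bits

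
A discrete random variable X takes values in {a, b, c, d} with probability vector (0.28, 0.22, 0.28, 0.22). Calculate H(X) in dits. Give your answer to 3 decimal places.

0.599 dits

H(X) = −Σ p·log₁₀ p.
  −(0.28)·log₁₀(0.28) = 0.1548
  −(0.22)·log₁₀(0.22) = 0.1447
  −(0.28)·log₁₀(0.28) = 0.1548
  −(0.22)·log₁₀(0.22) = 0.1447
Sum: 0.1548 + 0.1447 + 0.1548 + 0.1447 = 0.599 dits.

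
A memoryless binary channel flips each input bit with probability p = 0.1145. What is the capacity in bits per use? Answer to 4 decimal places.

0.4867 bits

Binary symmetric channel: C = 1 − h₂(ε) where h₂ is the binary entropy function.
h₂(0.1145) = −0.1145·log₂0.1145 − 0.8855·log₂0.8855 = 0.5133.
C = 1 − 0.5133 = 0.4867 bits per channel use.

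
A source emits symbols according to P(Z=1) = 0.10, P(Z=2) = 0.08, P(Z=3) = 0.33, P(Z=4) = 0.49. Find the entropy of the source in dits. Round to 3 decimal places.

0.498 dits

H(Z) = −Σ p·log₁₀ p.
  −(0.10)·log₁₀(0.10) = 0.1000
  −(0.08)·log₁₀(0.08) = 0.0878
  −(0.33)·log₁₀(0.33) = 0.1589
  −(0.49)·log₁₀(0.49) = 0.1518
Sum: 0.1000 + 0.0878 + 0.1589 + 0.1518 = 0.498 dits.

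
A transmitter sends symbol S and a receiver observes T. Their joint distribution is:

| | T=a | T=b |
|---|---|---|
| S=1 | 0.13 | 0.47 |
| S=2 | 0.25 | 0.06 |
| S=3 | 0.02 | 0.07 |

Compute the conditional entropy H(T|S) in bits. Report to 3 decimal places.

0.741 bits

Marginals: p(S) = (0.6000, 0.3100, 0.0900), p(T) = (0.4000, 0.6000).
H(T|S) = Σ p(S) · H(T|S=·).
  S=1: p=0.6000, H(T|S=1) = 0.7540
  S=2: p=0.3100, H(T|S=2) = 0.7088
  S=3: p=0.0900, H(T|S=3) = 0.7642
Weighted sum = 0.741 bits.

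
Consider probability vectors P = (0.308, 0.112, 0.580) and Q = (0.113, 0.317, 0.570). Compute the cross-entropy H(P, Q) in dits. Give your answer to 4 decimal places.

H(P,Q) = −Σ p·log₁₀ q.
  −0.308·log₁₀(0.113) = 0.29165
  −0.112·log₁₀(0.317) = 0.05588
  −0.580·log₁₀(0.570) = 0.14159
H(P,Q) = 0.4891 dits.

0.4891 dits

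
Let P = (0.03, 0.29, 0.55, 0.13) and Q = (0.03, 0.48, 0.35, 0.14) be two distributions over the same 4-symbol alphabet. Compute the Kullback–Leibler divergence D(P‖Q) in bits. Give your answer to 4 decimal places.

0.1339 bits

D(P‖Q) = Σ p·log₂(p/q).
  0.03·log₂(0.03/0.03) = 0.00000
  0.29·log₂(0.29/0.48) = -0.21082
  0.55·log₂(0.55/0.35) = 0.35864
  0.13·log₂(0.13/0.14) = -0.01390
D(P‖Q) = 0.1339 bits.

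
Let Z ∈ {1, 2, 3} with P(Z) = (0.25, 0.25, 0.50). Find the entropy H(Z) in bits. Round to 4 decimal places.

1.5000 bits

H(Z) = −Σ p·log₂ p.
  −(0.25)·log₂(0.25) = 0.50000
  −(0.25)·log₂(0.25) = 0.50000
  −(0.50)·log₂(0.50) = 0.50000
Sum: 0.50000 + 0.50000 + 0.50000 = 1.5000 bits.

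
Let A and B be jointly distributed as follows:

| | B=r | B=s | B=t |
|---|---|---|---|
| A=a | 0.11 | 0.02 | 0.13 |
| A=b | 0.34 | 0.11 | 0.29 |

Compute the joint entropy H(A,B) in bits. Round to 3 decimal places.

H(A,B) = −Σ p(x,y)·log₂ p(x,y) over all 6 cells.
  cell (a,r): −0.11·log₂0.11 = 0.3503
  cell (a,s): −0.02·log₂0.02 = 0.1129
  cell (a,t): −0.13·log₂0.13 = 0.3826
  cell (b,r): −0.34·log₂0.34 = 0.5292
  cell (b,s): −0.11·log₂0.11 = 0.3503
  cell (b,t): −0.29·log₂0.29 = 0.5179
Sum = 2.243 bits.

2.243 bits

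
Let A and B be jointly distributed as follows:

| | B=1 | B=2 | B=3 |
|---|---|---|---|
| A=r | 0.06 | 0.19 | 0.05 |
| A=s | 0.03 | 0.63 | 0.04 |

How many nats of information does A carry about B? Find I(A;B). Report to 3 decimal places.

Marginals: p(A) = (0.3000, 0.7000), p(B) = (0.0900, 0.8200, 0.0900).
I(A;B) = Σ p(x,y)·ln[p(x,y)/(p(x)p(y))].
  (r,1): 0.06·ln(2.2222) = 0.0479
  (r,2): 0.19·ln(0.7724) = -0.0491
  (r,3): 0.05·ln(1.8519) = 0.0308
  (s,1): 0.03·ln(0.4762) = -0.0223
  (s,2): 0.63·ln(1.0976) = 0.0586
  (s,3): 0.04·ln(0.6349) = -0.0182
Sum = 0.048 nats.

0.048 nats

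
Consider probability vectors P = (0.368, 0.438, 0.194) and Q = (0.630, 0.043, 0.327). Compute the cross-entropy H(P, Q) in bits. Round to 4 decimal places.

H(P,Q) = −Σ p·log₂ q.
  −0.368·log₂(0.630) = 0.24530
  −0.438·log₂(0.043) = 1.98831
  −0.194·log₂(0.327) = 0.31285
H(P,Q) = 2.5465 bits.

2.5465 bits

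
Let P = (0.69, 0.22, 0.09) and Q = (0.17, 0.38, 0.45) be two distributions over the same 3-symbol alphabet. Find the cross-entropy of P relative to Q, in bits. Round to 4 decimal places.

H(P,Q) = −Σ p·log₂ q.
  −0.69·log₂(0.17) = 1.76391
  −0.22·log₂(0.38) = 0.30710
  −0.09·log₂(0.45) = 0.10368
H(P,Q) = 2.1747 bits.

2.1747 bits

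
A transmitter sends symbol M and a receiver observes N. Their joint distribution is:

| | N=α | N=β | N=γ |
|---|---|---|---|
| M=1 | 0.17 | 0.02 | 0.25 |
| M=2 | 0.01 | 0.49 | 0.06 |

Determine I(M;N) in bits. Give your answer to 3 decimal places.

0.592 bits

Marginals: p(M) = (0.4400, 0.5600), p(N) = (0.1800, 0.5100, 0.3100).
I(M;N) = Σ p(x,y)·log₂[p(x,y)/(p(x)p(y))].
  (1,α): 0.17·log₂(2.1465) = 0.1873
  (1,β): 0.02·log₂(0.0891) = -0.0698
  (1,γ): 0.25·log₂(1.8328) = 0.2185
  (2,α): 0.01·log₂(0.0992) = -0.0333
  (2,β): 0.49·log₂(1.7157) = 0.3816
  (2,γ): 0.06·log₂(0.3456) = -0.0920
Sum = 0.592 bits.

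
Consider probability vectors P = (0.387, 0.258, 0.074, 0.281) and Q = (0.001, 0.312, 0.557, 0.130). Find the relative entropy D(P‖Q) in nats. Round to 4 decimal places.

D(P‖Q) = Σ p·ln(p/q).
  0.387·ln(0.387/0.001) = 2.30591
  0.258·ln(0.258/0.312) = -0.04903
  0.074·ln(0.074/0.557) = -0.14937
  0.281·ln(0.281/0.130) = 0.21660
D(P‖Q) = 2.3241 nats.

2.3241 nats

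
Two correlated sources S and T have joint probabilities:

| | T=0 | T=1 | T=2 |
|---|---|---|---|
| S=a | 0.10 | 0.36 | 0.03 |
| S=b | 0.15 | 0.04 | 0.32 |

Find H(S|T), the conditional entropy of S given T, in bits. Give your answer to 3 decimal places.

Chain rule: H(S|T) = H(S,T) − H(T).
Marginals: p(S) = (0.4900, 0.5100), p(T) = (0.2500, 0.4000, 0.3500).
H(S,T) = 2.1369 bits; H(T) = 1.5589 bits.
H(S|T) = 2.1369 − 1.5589 = 0.578 bits.

0.578 bits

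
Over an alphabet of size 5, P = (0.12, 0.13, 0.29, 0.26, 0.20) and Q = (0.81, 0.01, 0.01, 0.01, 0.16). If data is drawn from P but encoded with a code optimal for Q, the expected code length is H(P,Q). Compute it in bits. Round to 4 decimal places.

H(P,Q) = −Σ p·log₂ q.
  −0.12·log₂(0.81) = 0.03648
  −0.13·log₂(0.01) = 0.86370
  −0.29·log₂(0.01) = 1.92672
  −0.26·log₂(0.01) = 1.72740
  −0.20·log₂(0.16) = 0.52877
H(P,Q) = 5.0831 bits.

5.0831 bits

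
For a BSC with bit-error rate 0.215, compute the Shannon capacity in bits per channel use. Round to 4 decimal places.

Binary symmetric channel: C = 1 − h₂(ε) where h₂ is the binary entropy function.
h₂(0.215) = −0.215·log₂0.215 − 0.785·log₂0.785 = 0.7509.
C = 1 − 0.7509 = 0.2491 bits per channel use.

0.2491 bits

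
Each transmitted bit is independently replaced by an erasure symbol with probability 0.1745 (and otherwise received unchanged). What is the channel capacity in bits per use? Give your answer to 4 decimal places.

Binary erasure channel: capacity C = 1 − ε.
C = 1 − 0.1745 = 0.8255 bits per channel use.

0.8255 bits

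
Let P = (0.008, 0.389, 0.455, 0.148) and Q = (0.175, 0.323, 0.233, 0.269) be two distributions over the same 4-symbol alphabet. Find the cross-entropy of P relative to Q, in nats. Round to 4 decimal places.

H(P,Q) = −Σ p·ln q.
  −0.008·ln(0.175) = 0.01394
  −0.389·ln(0.323) = 0.43961
  −0.455·ln(0.233) = 0.66281
  −0.148·ln(0.269) = 0.19433
H(P,Q) = 1.3107 nats.

1.3107 nats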